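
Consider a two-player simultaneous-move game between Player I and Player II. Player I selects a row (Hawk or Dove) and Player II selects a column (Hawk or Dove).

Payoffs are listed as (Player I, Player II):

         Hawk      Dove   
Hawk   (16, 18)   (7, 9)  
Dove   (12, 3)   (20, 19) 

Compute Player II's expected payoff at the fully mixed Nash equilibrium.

63/5

First find x, the probability Player I plays Hawk, from Player II's indifference between Hawk and Dove: 18x + 3(1−x) = 9x + 19(1−x), giving x = 16/25.
Since Player II is indifferent in equilibrium, Player II's expected payoff equals the payoff from either column against (16/25, 9/25). Using Hawk: 18(16/25) + 3(9/25) = 63/5.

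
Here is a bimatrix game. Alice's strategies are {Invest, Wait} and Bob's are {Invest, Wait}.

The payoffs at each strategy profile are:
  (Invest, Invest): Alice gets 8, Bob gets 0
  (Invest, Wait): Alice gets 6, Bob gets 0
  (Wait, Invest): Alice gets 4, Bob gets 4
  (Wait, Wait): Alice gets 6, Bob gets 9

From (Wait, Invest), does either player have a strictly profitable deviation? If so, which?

Alice at (Wait, Invest) earns 4; deviating to Invest yields 8 — a strict improvement.
Bob earns 4; deviating to Wait yields 9 — a strict improvement.
Both Alice and Bob have strictly profitable deviations.

Both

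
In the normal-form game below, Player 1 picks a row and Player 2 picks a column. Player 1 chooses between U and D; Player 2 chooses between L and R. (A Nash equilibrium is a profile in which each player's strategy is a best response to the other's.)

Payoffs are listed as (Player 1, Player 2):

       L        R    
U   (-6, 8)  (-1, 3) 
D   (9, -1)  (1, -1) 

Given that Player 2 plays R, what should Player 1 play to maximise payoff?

D

Against R, Player 1 earns -1 from U and 1 from D.
So D is the best response.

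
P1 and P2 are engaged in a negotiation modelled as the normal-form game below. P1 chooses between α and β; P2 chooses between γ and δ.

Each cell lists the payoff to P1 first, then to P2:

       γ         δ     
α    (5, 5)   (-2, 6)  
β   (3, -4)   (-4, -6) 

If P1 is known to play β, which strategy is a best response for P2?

Against β, P2 earns -4 from γ and -6 from δ.
So γ is the best response.

γ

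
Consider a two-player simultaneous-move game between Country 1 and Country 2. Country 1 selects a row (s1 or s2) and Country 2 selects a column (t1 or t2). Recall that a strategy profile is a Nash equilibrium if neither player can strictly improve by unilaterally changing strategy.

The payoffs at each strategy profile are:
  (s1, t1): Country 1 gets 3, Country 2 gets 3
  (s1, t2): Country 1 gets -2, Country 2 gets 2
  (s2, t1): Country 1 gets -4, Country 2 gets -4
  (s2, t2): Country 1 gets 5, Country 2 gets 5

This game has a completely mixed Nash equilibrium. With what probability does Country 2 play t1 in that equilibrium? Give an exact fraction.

1/2

Let y be the probability that Country 2 plays t1. In a completely mixed equilibrium, Country 1 must be indifferent between s1 and s2.
Country 1's expected payoff from s1 is 3y − 2(1−y); from s2 it is −4y + 5(1−y).
Setting these equal: 5y − 2 = −9y + 5, so y = 1/2.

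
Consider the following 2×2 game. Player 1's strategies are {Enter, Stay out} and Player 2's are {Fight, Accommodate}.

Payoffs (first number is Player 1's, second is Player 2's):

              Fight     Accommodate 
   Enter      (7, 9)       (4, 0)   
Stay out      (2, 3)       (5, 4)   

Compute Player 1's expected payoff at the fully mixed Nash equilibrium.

First find y, the probability Player 2 plays Fight, from Player 1's indifference between Enter and Stay out: 7y + 4(1−y) = 2y + 5(1−y), giving y = 1/6.
Since Player 1 is indifferent in equilibrium, Player 1's expected payoff equals the payoff from either row against (1/6, 5/6). Using Enter: 7(1/6) + 4(5/6) = 9/2.

9/2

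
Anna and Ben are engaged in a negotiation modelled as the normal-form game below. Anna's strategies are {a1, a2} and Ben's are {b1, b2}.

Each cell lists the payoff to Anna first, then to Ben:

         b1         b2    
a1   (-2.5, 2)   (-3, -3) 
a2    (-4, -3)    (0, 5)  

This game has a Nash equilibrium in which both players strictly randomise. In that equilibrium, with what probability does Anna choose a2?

Let p be the probability that Anna plays a1. In a completely mixed equilibrium, Ben must be indifferent between b1 and b2.
Ben's expected payoff from b1 is 2p − 3(1−p); from b2 it is −3p + 5(1−p).
Setting these equal: 5p − 3 = −8p + 5, so p = 8/13.
Therefore Anna plays a2 with probability 1 − 8/13 = 5/13.

5/13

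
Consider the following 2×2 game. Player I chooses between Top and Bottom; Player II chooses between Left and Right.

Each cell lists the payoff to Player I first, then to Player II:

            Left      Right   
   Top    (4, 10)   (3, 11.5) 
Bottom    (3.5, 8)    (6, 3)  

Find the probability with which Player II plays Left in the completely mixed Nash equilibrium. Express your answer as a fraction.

Let y be the probability that Player II plays Left. In a completely mixed equilibrium, Player I must be indifferent between Top and Bottom.
Player I's expected payoff from Top is 4y + 3(1−y); from Bottom it is 3.5y + 6(1−y).
Setting these equal: y + 3 = −2.5y + 6, so y = 6/7.

6/7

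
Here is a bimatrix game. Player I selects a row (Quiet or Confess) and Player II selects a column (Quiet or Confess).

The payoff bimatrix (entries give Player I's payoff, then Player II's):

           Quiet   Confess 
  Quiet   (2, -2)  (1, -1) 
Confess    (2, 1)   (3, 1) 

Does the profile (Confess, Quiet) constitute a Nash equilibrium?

Yes

At (Confess, Quiet), Player I earns 2; switching to Quiet would give 2, so Player I has no profitable deviation.
Player II earns 1; switching to Confess would give 1, so Player II has no profitable deviation.
Neither player can gain by a unilateral deviation, so this profile is a Nash equilibrium.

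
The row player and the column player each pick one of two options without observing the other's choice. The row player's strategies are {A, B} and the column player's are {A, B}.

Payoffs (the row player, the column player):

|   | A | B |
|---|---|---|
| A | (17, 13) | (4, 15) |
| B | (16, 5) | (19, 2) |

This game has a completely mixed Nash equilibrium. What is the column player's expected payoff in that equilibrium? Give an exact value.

49/5

First find p, the probability the row player plays A, from the column player's indifference between A and B: 13p + 5(1−p) = 15p + 2(1−p), giving p = 3/5.
Since the column player is indifferent in equilibrium, the column player's expected payoff equals the payoff from either column against (3/5, 2/5). Using A: 13(3/5) + 5(2/5) = 49/5.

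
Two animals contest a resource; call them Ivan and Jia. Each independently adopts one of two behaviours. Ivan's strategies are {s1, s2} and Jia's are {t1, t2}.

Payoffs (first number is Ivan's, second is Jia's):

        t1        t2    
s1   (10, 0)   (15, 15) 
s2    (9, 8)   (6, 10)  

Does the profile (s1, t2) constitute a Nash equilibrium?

Yes

At (s1, t2), Ivan earns 15; switching to s2 would give 6, so Ivan has no profitable deviation.
Jia earns 15; switching to t1 would give 0, so Jia has no profitable deviation.
Neither player can gain by a unilateral deviation, so this profile is a Nash equilibrium.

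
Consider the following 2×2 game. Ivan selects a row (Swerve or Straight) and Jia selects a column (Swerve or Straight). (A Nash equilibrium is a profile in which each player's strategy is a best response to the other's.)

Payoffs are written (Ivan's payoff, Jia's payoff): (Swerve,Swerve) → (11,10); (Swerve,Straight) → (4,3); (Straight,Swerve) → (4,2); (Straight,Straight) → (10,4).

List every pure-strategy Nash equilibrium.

(Swerve, Swerve) and (Straight, Straight)

(Swerve, Swerve): Ivan gets 11 ≥ 4 from Straight, and Jia gets 10 ≥ 3 from Straight — Nash equilibrium.
(Swerve, Straight): Ivan prefers Straight (10 > 4); Jia prefers Swerve (10 > 3) — not an equilibrium.
(Straight, Swerve): Ivan prefers Swerve (11 > 4); Jia prefers Straight (4 > 2) — not an equilibrium.
(Straight, Straight): Ivan gets 10 ≥ 4 from Swerve, and Jia gets 4 ≥ 2 from Swerve — Nash equilibrium.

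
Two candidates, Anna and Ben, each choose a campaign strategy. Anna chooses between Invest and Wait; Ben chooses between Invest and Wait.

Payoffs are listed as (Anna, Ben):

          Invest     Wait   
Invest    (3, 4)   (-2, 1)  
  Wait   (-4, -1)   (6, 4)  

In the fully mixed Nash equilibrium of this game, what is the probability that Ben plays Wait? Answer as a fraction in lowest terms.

7/15

Let y be the probability that Ben plays Invest. In a completely mixed equilibrium, Anna must be indifferent between Invest and Wait.
Anna's expected payoff from Invest is 3y − 2(1−y); from Wait it is −4y + 6(1−y).
Setting these equal: 5y − 2 = −10y + 6, so y = 8/15.
Therefore Ben plays Wait with probability 1 − 8/15 = 7/15.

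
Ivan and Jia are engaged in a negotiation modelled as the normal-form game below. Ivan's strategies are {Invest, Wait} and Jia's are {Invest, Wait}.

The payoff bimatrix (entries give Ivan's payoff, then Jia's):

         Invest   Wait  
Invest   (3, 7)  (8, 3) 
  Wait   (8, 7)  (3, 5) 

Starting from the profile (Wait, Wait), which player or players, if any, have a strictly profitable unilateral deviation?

Both

Ivan at (Wait, Wait) earns 3; deviating to Invest yields 8 — a strict improvement.
Jia earns 5; deviating to Invest yields 7 — a strict improvement.
Both Ivan and Jia have strictly profitable deviations.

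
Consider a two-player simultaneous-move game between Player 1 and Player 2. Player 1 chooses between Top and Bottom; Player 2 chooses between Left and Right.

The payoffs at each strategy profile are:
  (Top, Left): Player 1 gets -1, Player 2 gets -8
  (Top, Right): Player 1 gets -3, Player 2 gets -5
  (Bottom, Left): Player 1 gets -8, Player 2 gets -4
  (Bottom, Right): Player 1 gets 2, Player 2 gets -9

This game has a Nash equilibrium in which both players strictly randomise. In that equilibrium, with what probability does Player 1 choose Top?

Let p be the probability that Player 1 plays Top. In a completely mixed equilibrium, Player 2 must be indifferent between Left and Right.
Player 2's expected payoff from Left is −8p − 4(1−p); from Right it is −5p − 9(1−p).
Setting these equal: −4p − 4 = 4p − 9, so p = 5/8.

5/8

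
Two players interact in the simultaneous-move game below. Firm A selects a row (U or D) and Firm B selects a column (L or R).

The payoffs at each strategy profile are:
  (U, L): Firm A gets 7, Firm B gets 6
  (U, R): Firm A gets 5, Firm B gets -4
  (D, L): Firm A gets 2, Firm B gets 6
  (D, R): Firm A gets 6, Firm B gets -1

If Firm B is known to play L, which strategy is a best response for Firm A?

U

Against L, Firm A earns 7 from U and 2 from D.
So U is the best response.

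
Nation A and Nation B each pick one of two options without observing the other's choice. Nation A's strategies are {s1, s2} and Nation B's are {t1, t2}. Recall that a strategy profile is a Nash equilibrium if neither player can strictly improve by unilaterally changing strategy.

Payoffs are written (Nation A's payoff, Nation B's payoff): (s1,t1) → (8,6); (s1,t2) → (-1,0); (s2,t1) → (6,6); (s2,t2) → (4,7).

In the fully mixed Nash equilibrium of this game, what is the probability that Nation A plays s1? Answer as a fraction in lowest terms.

1/7

Let x be the probability that Nation A plays s1. In a completely mixed equilibrium, Nation B must be indifferent between t1 and t2.
Nation B's expected payoff from t1 is 6x + 6(1−x); from t2 it is 7(1−x).
Setting these equal: 6 = −7x + 7, so x = 1/7.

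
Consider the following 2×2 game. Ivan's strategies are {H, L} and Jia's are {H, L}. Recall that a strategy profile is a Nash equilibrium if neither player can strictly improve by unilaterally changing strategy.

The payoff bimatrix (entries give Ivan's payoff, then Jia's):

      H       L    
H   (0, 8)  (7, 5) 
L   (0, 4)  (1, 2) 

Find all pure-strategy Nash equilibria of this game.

(H, H) and (L, H)

(H, H): Ivan gets 0 ≥ 0 from L, and Jia gets 8 ≥ 5 from L — Nash equilibrium.
(H, L): Jia prefers H (8 > 5) — not an equilibrium.
(L, H): Ivan gets 0 ≥ 0 from H, and Jia gets 4 ≥ 2 from L — Nash equilibrium.
(L, L): Ivan prefers H (7 > 1); Jia prefers H (4 > 2) — not an equilibrium.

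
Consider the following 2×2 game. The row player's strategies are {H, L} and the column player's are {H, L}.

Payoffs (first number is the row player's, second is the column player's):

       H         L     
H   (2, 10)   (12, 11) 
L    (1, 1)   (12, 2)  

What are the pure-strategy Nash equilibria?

(H, H): the column player prefers L (11 > 10) — not an equilibrium.
(H, L): the row player gets 12 ≥ 12 from L, and the column player gets 11 ≥ 10 from H — Nash equilibrium.
(L, H): the row player prefers H (2 > 1); the column player prefers L (2 > 1) — not an equilibrium.
(L, L): the row player gets 12 ≥ 12 from H, and the column player gets 2 ≥ 1 from H — Nash equilibrium.

(H, L) and (L, L)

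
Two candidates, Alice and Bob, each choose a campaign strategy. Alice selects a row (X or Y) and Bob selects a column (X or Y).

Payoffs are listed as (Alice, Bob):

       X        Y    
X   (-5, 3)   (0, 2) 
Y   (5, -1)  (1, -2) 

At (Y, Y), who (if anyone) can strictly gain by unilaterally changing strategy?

Bob

Alice at (Y, Y) earns 1; deviating to X yields 0 — not better.
Bob earns -2; deviating to X yields -1 — a strict improvement.
Only Bob has a strictly profitable deviation.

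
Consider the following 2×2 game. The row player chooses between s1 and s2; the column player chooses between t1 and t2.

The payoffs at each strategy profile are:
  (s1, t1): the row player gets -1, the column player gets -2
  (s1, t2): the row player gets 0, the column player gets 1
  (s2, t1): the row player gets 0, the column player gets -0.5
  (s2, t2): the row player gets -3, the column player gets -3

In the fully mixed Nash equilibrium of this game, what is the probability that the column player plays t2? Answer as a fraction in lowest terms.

Let c be the probability that the column player plays t1. In a completely mixed equilibrium, the row player must be indifferent between s1 and s2.
The row player's expected payoff from s1 is −c; from s2 it is −3(1−c).
Setting these equal: −c = 3c − 3, so c = 3/4.
Therefore the column player plays t2 with probability 1 − 3/4 = 1/4.

1/4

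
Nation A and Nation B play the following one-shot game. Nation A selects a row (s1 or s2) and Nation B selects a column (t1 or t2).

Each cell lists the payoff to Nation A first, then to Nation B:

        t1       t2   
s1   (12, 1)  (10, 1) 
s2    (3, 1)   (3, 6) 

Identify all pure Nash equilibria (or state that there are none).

(s1, t1) and (s1, t2)

(s1, t1): Nation A gets 12 ≥ 3 from s2, and Nation B gets 1 ≥ 1 from t2 — Nash equilibrium.
(s1, t2): Nation A gets 10 ≥ 3 from s2, and Nation B gets 1 ≥ 1 from t1 — Nash equilibrium.
(s2, t1): Nation A prefers s1 (12 > 3); Nation B prefers t2 (6 > 1) — not an equilibrium.
(s2, t2): Nation A prefers s1 (10 > 3) — not an equilibrium.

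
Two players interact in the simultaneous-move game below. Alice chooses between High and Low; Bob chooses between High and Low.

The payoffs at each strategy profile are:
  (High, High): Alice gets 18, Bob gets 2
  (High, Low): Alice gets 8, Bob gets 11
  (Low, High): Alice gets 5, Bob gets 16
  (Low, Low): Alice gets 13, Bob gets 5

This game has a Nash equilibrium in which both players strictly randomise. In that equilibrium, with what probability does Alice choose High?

Let p be the probability that Alice plays High. In a completely mixed equilibrium, Bob must be indifferent between High and Low.
Bob's expected payoff from High is 2p + 16(1−p); from Low it is 11p + 5(1−p).
Setting these equal: −14p + 16 = 6p + 5, so p = 11/20.

11/20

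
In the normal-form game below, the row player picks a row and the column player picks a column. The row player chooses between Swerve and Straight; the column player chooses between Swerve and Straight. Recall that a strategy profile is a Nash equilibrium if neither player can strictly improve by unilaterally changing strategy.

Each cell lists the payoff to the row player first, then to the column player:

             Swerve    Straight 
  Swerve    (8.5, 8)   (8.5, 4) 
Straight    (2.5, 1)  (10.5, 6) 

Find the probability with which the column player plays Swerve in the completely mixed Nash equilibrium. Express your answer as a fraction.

1/4

Let c be the probability that the column player plays Swerve. In a completely mixed equilibrium, the row player must be indifferent between Swerve and Straight.
The row player's expected payoff from Swerve is 8.5c + 8.5(1−c); from Straight it is 2.5c + 10.5(1−c).
Setting these equal: 8.5 = −8c + 10.5, so c = 1/4.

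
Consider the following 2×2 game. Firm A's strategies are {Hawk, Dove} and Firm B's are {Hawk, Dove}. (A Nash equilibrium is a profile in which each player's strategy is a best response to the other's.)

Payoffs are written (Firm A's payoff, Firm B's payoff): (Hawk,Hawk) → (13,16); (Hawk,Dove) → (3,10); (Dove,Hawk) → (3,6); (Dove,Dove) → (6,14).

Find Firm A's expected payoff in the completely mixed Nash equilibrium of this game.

69/13

First find y, the probability Firm B plays Hawk, from Firm A's indifference between Hawk and Dove: 13y + 3(1−y) = 3y + 6(1−y), giving y = 3/13.
Since Firm A is indifferent in equilibrium, Firm A's expected payoff equals the payoff from either row against (3/13, 10/13). Using Hawk: 13(3/13) + 3(10/13) = 69/13.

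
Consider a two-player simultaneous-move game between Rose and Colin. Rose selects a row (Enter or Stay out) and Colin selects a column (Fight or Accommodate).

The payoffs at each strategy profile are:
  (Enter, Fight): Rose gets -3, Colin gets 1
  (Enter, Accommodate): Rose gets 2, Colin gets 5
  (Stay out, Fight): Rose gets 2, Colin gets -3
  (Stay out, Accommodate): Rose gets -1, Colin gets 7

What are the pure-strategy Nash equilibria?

(Enter, Accommodate)

(Enter, Fight): Rose prefers Stay out (2 > -3); Colin prefers Accommodate (5 > 1) — not an equilibrium.
(Enter, Accommodate): Rose gets 2 ≥ -1 from Stay out, and Colin gets 5 ≥ 1 from Fight — Nash equilibrium.
(Stay out, Fight): Colin prefers Accommodate (7 > -3) — not an equilibrium.
(Stay out, Accommodate): Rose prefers Enter (2 > -1) — not an equilibrium.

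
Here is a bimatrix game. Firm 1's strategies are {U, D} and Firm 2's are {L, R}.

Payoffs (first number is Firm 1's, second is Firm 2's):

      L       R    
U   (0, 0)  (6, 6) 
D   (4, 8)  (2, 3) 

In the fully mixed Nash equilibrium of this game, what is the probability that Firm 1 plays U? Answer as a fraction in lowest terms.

Let r be the probability that Firm 1 plays U. In a completely mixed equilibrium, Firm 2 must be indifferent between L and R.
Firm 2's expected payoff from L is 8(1−r); from R it is 6r + 3(1−r).
Setting these equal: −8r + 8 = 3r + 3, so r = 5/11.

5/11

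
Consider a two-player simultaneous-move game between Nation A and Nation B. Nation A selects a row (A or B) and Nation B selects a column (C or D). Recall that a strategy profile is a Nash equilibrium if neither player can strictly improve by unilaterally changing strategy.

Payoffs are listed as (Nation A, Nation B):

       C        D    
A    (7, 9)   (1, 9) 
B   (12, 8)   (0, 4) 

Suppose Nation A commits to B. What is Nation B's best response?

C

Against B, Nation B earns 8 from C and 4 from D.
So C is the best response.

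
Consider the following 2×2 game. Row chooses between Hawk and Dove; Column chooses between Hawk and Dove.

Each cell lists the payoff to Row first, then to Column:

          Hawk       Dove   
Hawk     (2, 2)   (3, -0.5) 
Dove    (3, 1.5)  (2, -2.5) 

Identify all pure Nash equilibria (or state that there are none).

(Hawk, Hawk): Row prefers Dove (3 > 2) — not an equilibrium.
(Hawk, Dove): Column prefers Hawk (2 > -0.5) — not an equilibrium.
(Dove, Hawk): Row gets 3 ≥ 2 from Hawk, and Column gets 1.5 ≥ -2.5 from Dove — Nash equilibrium.
(Dove, Dove): Row prefers Hawk (3 > 2); Column prefers Hawk (1.5 > -2.5) — not an equilibrium.

(Dove, Hawk)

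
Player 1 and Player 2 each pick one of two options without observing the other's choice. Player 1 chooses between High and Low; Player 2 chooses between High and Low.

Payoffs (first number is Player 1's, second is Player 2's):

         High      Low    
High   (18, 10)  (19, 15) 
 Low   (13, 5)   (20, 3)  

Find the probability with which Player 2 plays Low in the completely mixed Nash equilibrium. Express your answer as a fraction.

Let c be the probability that Player 2 plays High. In a completely mixed equilibrium, Player 1 must be indifferent between High and Low.
Player 1's expected payoff from High is 18c + 19(1−c); from Low it is 13c + 20(1−c).
Setting these equal: −c + 19 = −7c + 20, so c = 1/6.
Therefore Player 2 plays Low with probability 1 − 1/6 = 5/6.

5/6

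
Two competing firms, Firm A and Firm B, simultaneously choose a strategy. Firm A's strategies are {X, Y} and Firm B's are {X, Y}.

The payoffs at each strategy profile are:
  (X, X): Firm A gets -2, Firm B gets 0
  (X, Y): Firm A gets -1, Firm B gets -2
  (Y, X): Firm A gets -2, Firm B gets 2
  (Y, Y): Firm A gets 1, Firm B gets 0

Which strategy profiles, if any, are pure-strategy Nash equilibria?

(X, X): Firm A gets -2 ≥ -2 from Y, and Firm B gets 0 ≥ -2 from Y — Nash equilibrium.
(X, Y): Firm A prefers Y (1 > -1); Firm B prefers X (0 > -2) — not an equilibrium.
(Y, X): Firm A gets -2 ≥ -2 from X, and Firm B gets 2 ≥ 0 from Y — Nash equilibrium.
(Y, Y): Firm B prefers X (2 > 0) — not an equilibrium.

(X, X) and (Y, X)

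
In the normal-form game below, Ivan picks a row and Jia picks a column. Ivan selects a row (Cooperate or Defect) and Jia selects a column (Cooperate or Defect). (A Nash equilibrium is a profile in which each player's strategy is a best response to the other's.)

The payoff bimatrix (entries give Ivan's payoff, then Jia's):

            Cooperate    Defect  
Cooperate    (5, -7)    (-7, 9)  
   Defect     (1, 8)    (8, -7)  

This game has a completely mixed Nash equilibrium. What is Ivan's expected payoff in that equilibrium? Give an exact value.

First find q, the probability Jia plays Cooperate, from Ivan's indifference between Cooperate and Defect: 5q − 7(1−q) = q + 8(1−q), giving q = 15/19.
Since Ivan is indifferent in equilibrium, Ivan's expected payoff equals the payoff from either row against (15/19, 4/19). Using Cooperate: 5(15/19) − 7(4/19) = 47/19.

47/19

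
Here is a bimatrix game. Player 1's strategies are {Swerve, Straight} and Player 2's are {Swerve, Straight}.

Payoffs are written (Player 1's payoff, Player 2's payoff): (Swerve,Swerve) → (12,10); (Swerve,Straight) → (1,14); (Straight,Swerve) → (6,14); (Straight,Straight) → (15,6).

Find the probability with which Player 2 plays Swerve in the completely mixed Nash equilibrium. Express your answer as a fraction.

7/10

Let y be the probability that Player 2 plays Swerve. In a completely mixed equilibrium, Player 1 must be indifferent between Swerve and Straight.
Player 1's expected payoff from Swerve is 12y + (1−y); from Straight it is 6y + 15(1−y).
Setting these equal: 11y + 1 = −9y + 15, so y = 7/10.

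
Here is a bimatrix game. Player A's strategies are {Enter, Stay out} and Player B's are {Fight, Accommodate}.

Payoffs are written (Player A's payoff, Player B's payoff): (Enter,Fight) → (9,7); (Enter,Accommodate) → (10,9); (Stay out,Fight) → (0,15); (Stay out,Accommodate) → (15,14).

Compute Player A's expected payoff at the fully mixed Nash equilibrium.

135/14

First find q, the probability Player B plays Fight, from Player A's indifference between Enter and Stay out: 9q + 10(1−q) = 15(1−q), giving q = 5/14.
Since Player A is indifferent in equilibrium, Player A's expected payoff equals the payoff from either row against (5/14, 9/14). Using Enter: 9(5/14) + 10(9/14) = 135/14.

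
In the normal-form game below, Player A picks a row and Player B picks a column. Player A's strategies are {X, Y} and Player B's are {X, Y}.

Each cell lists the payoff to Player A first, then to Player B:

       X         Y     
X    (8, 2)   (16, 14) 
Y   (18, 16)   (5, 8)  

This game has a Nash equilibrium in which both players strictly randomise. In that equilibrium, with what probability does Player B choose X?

Let q be the probability that Player B plays X. In a completely mixed equilibrium, Player A must be indifferent between X and Y.
Player A's expected payoff from X is 8q + 16(1−q); from Y it is 18q + 5(1−q).
Setting these equal: −8q + 16 = 13q + 5, so q = 11/21.

11/21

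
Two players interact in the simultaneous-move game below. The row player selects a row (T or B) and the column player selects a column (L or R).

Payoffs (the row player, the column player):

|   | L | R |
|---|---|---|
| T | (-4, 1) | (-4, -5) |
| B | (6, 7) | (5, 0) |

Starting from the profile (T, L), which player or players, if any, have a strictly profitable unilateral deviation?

The row player

The row player at (T, L) earns -4; deviating to B yields 6 — a strict improvement.
The column player earns 1; deviating to R yields -5 — not better.
Only the row player has a strictly profitable deviation.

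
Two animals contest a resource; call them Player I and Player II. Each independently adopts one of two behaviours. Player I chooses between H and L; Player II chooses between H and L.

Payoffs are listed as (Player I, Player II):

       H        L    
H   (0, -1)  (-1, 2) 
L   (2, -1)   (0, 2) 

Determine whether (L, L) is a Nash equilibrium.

At (L, L), Player I earns 0; switching to H would give -1, so Player I has no profitable deviation.
Player II earns 2; switching to H would give -1, so Player II has no profitable deviation.
Neither player can gain by a unilateral deviation, so this profile is a Nash equilibrium.

Yes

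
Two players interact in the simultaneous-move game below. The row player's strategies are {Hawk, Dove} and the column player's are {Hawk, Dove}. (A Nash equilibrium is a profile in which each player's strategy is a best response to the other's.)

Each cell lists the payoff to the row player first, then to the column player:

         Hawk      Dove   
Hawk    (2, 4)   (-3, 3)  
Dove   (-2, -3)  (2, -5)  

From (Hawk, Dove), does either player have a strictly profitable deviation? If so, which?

Both

The row player at (Hawk, Dove) earns -3; deviating to Dove yields 2 — a strict improvement.
The column player earns 3; deviating to Hawk yields 4 — a strict improvement.
Both the row player and the column player have strictly profitable deviations.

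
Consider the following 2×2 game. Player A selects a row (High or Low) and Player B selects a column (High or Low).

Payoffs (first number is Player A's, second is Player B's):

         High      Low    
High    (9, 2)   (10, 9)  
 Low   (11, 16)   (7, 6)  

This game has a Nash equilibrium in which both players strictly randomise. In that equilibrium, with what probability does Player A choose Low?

7/17

Let r be the probability that Player A plays High. In a completely mixed equilibrium, Player B must be indifferent between High and Low.
Player B's expected payoff from High is 2r + 16(1−r); from Low it is 9r + 6(1−r).
Setting these equal: −14r + 16 = 3r + 6, so r = 10/17.
Therefore Player A plays Low with probability 1 − 10/17 = 7/17.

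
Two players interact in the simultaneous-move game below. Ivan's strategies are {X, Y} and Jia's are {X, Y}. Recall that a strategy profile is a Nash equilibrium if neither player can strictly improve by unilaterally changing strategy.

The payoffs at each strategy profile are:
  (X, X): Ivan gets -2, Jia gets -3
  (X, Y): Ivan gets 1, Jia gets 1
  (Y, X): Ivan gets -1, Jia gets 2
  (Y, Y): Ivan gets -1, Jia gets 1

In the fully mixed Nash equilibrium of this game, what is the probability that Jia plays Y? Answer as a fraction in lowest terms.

Let y be the probability that Jia plays X. In a completely mixed equilibrium, Ivan must be indifferent between X and Y.
Ivan's expected payoff from X is −2y + (1−y); from Y it is −y − (1−y).
Setting these equal: −3y + 1 = -1, so y = 2/3.
Therefore Jia plays Y with probability 1 − 2/3 = 1/3.

1/3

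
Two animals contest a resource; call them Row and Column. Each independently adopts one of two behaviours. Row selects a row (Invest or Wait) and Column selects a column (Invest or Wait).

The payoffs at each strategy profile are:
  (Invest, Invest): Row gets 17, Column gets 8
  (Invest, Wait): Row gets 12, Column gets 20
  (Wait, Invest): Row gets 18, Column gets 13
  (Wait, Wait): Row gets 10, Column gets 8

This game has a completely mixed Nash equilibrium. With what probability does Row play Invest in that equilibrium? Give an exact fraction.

Let p be the probability that Row plays Invest. In a completely mixed equilibrium, Column must be indifferent between Invest and Wait.
Column's expected payoff from Invest is 8p + 13(1−p); from Wait it is 20p + 8(1−p).
Setting these equal: −5p + 13 = 12p + 8, so p = 5/17.

5/17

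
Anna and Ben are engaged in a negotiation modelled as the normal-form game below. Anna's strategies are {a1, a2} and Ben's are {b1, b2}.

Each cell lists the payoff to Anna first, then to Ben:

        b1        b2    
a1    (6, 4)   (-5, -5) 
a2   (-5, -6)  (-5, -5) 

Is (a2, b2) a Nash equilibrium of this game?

At (a2, b2), Anna earns -5; switching to a1 would give -5, so Anna has no profitable deviation.
Ben earns -5; switching to b1 would give -6, so Ben has no profitable deviation.
Neither player can gain by a unilateral deviation, so this profile is a Nash equilibrium.

Yes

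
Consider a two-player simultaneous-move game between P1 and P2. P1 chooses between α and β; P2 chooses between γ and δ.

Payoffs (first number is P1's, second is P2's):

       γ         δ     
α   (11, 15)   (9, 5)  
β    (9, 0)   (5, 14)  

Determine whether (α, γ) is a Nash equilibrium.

Yes

At (α, γ), P1 earns 11; switching to β would give 9, so P1 has no profitable deviation.
P2 earns 15; switching to δ would give 5, so P2 has no profitable deviation.
Neither player can gain by a unilateral deviation, so this profile is a Nash equilibrium.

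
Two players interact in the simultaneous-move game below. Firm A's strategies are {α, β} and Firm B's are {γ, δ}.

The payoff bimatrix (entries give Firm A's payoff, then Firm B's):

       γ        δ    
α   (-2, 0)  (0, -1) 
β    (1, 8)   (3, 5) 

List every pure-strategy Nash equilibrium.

(α, γ): Firm A prefers β (1 > -2) — not an equilibrium.
(α, δ): Firm A prefers β (3 > 0); Firm B prefers γ (0 > -1) — not an equilibrium.
(β, γ): Firm A gets 1 ≥ -2 from α, and Firm B gets 8 ≥ 5 from δ — Nash equilibrium.
(β, δ): Firm B prefers γ (8 > 5) — not an equilibrium.

(β, γ)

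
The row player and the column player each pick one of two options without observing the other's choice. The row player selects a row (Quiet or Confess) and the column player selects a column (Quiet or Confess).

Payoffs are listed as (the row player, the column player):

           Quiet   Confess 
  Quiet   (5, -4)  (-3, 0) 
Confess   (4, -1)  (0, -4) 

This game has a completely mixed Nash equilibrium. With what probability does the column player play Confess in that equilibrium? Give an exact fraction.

1/4

Let q be the probability that the column player plays Quiet. In a completely mixed equilibrium, the row player must be indifferent between Quiet and Confess.
The row player's expected payoff from Quiet is 5q − 3(1−q); from Confess it is 4q.
Setting these equal: 8q − 3 = 4q, so q = 3/4.
Therefore the column player plays Confess with probability 1 − 3/4 = 1/4.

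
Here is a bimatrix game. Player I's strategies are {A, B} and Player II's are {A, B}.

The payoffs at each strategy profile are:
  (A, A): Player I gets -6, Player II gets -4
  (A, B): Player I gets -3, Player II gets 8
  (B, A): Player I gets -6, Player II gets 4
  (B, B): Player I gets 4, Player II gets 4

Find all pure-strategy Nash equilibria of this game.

(A, A): Player II prefers B (8 > -4) — not an equilibrium.
(A, B): Player I prefers B (4 > -3) — not an equilibrium.
(B, A): Player I gets -6 ≥ -6 from A, and Player II gets 4 ≥ 4 from B — Nash equilibrium.
(B, B): Player I gets 4 ≥ -3 from A, and Player II gets 4 ≥ 4 from A — Nash equilibrium.

(B, A) and (B, B)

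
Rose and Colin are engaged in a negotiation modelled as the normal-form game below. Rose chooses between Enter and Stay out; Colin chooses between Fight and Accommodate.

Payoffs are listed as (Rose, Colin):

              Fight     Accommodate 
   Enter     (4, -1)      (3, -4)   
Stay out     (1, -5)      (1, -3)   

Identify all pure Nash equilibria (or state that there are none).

(Enter, Fight)

(Enter, Fight): Rose gets 4 ≥ 1 from Stay out, and Colin gets -1 ≥ -4 from Accommodate — Nash equilibrium.
(Enter, Accommodate): Colin prefers Fight (-1 > -4) — not an equilibrium.
(Stay out, Fight): Rose prefers Enter (4 > 1); Colin prefers Accommodate (-3 > -5) — not an equilibrium.
(Stay out, Accommodate): Rose prefers Enter (3 > 1) — not an equilibrium.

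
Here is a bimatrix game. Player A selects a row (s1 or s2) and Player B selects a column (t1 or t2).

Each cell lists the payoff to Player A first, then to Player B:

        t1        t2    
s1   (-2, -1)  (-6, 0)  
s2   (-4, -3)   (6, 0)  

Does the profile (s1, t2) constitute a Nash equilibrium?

No

At (s1, t2), Player A earns -6; switching to s2 would give 6, so Player A would deviate.
Player B earns 0; switching to t1 would give -1, so Player B has no profitable deviation.
Since at least one player can profitably deviate, this is not a Nash equilibrium.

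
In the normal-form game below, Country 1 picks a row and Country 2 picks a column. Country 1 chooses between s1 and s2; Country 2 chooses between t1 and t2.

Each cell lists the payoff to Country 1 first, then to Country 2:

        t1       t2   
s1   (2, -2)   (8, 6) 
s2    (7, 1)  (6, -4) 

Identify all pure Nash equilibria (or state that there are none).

(s1, t1): Country 1 prefers s2 (7 > 2); Country 2 prefers t2 (6 > -2) — not an equilibrium.
(s1, t2): Country 1 gets 8 ≥ 6 from s2, and Country 2 gets 6 ≥ -2 from t1 — Nash equilibrium.
(s2, t1): Country 1 gets 7 ≥ 2 from s1, and Country 2 gets 1 ≥ -4 from t2 — Nash equilibrium.
(s2, t2): Country 1 prefers s1 (8 > 6); Country 2 prefers t1 (1 > -4) — not an equilibrium.

(s1, t2) and (s2, t1)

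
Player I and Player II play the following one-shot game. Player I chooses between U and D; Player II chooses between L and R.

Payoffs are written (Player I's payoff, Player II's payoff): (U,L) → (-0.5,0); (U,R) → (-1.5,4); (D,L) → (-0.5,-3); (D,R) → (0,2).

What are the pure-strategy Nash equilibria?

(D, R)

(U, L): Player II prefers R (4 > 0) — not an equilibrium.
(U, R): Player I prefers D (0 > -1.5) — not an equilibrium.
(D, L): Player II prefers R (2 > -3) — not an equilibrium.
(D, R): Player I gets 0 ≥ -1.5 from U, and Player II gets 2 ≥ -3 from L — Nash equilibrium.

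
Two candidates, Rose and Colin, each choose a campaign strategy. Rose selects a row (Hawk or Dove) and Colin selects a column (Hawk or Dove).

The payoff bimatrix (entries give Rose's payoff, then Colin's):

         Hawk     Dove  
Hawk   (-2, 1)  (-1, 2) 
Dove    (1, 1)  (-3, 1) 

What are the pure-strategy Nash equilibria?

(Hawk, Hawk): Rose prefers Dove (1 > -2); Colin prefers Dove (2 > 1) — not an equilibrium.
(Hawk, Dove): Rose gets -1 ≥ -3 from Dove, and Colin gets 2 ≥ 1 from Hawk — Nash equilibrium.
(Dove, Hawk): Rose gets 1 ≥ -2 from Hawk, and Colin gets 1 ≥ 1 from Dove — Nash equilibrium.
(Dove, Dove): Rose prefers Hawk (-1 > -3) — not an equilibrium.

(Hawk, Dove) and (Dove, Hawk)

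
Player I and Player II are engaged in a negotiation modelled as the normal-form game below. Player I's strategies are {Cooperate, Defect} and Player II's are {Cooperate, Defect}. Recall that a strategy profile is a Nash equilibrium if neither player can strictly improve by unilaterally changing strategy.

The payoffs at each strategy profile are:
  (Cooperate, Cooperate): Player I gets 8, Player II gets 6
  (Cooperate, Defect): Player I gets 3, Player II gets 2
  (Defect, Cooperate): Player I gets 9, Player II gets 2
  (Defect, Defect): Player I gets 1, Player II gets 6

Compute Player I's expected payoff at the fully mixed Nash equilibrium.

19/3

First find y, the probability Player II plays Cooperate, from Player I's indifference between Cooperate and Defect: 8y + 3(1−y) = 9y + (1−y), giving y = 2/3.
Since Player I is indifferent in equilibrium, Player I's expected payoff equals the payoff from either row against (2/3, 1/3). Using Cooperate: 8(2/3) + 3(1/3) = 19/3.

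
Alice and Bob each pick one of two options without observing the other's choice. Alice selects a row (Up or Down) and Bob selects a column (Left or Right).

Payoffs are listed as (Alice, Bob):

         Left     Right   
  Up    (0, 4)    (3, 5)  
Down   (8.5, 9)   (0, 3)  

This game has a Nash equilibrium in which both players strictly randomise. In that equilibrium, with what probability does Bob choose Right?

Let c be the probability that Bob plays Left. In a completely mixed equilibrium, Alice must be indifferent between Up and Down.
Alice's expected payoff from Up is 3(1−c); from Down it is 8.5c.
Setting these equal: −3c + 3 = 8.5c, so c = 6/23.
Therefore Bob plays Right with probability 1 − 6/23 = 17/23.

17/23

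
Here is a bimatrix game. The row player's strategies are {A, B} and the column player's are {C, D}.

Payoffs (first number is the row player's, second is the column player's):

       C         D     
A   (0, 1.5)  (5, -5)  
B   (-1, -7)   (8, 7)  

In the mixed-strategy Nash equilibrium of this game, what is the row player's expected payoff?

First find y, the probability the column player plays C, from the row player's indifference between A and B: 5(1−y) = −y + 8(1−y), giving y = 3/4.
Since the row player is indifferent in equilibrium, the row player's expected payoff equals the payoff from either row against (3/4, 1/4). Using A: 5(1/4) = 5/4.

5/4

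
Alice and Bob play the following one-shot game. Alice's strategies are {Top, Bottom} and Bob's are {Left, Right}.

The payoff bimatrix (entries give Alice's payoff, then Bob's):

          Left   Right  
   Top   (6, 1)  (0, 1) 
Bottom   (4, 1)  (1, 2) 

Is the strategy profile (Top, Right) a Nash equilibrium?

At (Top, Right), Alice earns 0; switching to Bottom would give 1, so Alice would deviate.
Bob earns 1; switching to Left would give 1, so Bob has no profitable deviation.
Since at least one player can profitably deviate, this is not a Nash equilibrium.

No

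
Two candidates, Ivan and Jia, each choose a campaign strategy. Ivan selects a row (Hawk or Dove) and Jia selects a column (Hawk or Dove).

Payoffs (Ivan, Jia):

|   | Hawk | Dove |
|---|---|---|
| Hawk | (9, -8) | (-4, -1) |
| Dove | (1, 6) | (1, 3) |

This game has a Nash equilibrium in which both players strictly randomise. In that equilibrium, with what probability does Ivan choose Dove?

Let r be the probability that Ivan plays Hawk. In a completely mixed equilibrium, Jia must be indifferent between Hawk and Dove.
Jia's expected payoff from Hawk is −8r + 6(1−r); from Dove it is −r + 3(1−r).
Setting these equal: −14r + 6 = −4r + 3, so r = 3/10.
Therefore Ivan plays Dove with probability 1 − 3/10 = 7/10.

7/10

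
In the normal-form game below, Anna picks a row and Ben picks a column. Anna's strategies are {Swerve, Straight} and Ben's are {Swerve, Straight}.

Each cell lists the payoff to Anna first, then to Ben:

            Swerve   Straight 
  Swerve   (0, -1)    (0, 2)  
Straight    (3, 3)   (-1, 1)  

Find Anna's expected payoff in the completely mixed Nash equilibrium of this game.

0

First find q, the probability Ben plays Swerve, from Anna's indifference between Swerve and Straight: 0 = 3q − (1−q), giving q = 1/4.
Since Anna is indifferent in equilibrium, Anna's expected payoff equals the payoff from either row against (1/4, 3/4). Using Swerve: 0 = 0.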